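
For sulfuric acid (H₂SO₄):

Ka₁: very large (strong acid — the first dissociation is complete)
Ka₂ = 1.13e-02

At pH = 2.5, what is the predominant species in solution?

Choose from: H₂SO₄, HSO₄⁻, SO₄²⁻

The first dissociation is complete, so H₂SO₄ itself is never the predominant species in water; pKa₂ = -log(1.13e-02) = 1.95. For a polyprotic acid the predominant species crosses at each pKa: below pKa_n the protonated form dominates, above it the deprotonated form does. At pH = 2.5, the predominant species is SO₄²⁻.

SO₄²⁻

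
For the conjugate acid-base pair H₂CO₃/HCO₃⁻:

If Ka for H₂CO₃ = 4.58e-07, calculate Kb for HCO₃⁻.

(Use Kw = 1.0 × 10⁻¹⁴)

For a conjugate pair Ka × Kb = Kw, so Kb = Kw/Ka = 1.0 × 10⁻¹⁴ / 4.58e-07 = 2.18e-08.

K_b = 2.18e-08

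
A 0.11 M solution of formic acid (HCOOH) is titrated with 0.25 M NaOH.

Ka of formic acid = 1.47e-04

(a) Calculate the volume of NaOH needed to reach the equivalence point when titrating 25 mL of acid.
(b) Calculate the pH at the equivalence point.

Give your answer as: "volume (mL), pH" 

moles acid = 0.11 × 25/1000 = 0.00275 mol; V_base = moles/0.25 × 1000 = 11.0 mL. At equivalence only the conjugate base is present: [A⁻] = 0.00275/0.036 = 7.6389e-02 M. Kb = Kw/Ka = 6.80e-11; [OH⁻] = √(Kb × [A⁻]) = 2.2796e-06; pOH = 5.64; pH = 14 - pOH = 8.36.

V = 11.0 mL, pH = 8.36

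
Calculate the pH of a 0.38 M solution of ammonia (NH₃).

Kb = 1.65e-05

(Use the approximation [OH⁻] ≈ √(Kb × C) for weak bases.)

[OH⁻] = √(Kb × C) = √(1.65e-05 × 0.38) = 2.5040e-03. pOH = 2.60, pH = 14 - pOH

pH = 11.40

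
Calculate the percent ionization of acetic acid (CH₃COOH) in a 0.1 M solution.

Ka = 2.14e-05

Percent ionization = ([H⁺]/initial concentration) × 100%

Using Ka equilibrium: x² + Ka×x - Ka×C = 0. Solving: [H⁺] = 1.4522e-03. Percent = (1.4522e-03/0.1) × 100

Percent ionization = 1.45%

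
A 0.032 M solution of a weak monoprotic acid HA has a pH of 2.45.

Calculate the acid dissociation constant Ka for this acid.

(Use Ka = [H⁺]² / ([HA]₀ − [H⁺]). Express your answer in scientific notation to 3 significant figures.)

[H⁺] = 10^(−pH) = 10^(−2.45) = 3.548e-03 M. For HA ⇌ H⁺ + A⁻, Ka = [H⁺][A⁻]/[HA] = [H⁺]² / ([HA]₀ − [H⁺]) = (3.548e-03)² / (0.032 − 3.548e-03) = 4.42e-04.

K_a = 4.42e-04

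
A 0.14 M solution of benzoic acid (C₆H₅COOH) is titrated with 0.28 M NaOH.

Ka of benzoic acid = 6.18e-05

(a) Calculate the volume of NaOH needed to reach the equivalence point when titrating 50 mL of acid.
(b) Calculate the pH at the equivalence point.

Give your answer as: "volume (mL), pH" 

moles acid = 0.14 × 50/1000 = 0.007 mol; V_base = moles/0.28 × 1000 = 25.0 mL. At equivalence only the conjugate base is present: [A⁻] = 0.007/0.075 = 9.3333e-02 M. Kb = Kw/Ka = 1.62e-10; [OH⁻] = √(Kb × [A⁻]) = 3.8862e-06; pOH = 5.41; pH = 14 - pOH = 8.59.

V = 25.0 mL, pH = 8.59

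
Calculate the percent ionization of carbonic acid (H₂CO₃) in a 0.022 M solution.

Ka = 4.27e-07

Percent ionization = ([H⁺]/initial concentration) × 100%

Using Ka equilibrium: x² + Ka×x - Ka×C = 0. Solving: [H⁺] = 9.6709e-05. Percent = (9.6709e-05/0.022) × 100

Percent ionization = 0.44%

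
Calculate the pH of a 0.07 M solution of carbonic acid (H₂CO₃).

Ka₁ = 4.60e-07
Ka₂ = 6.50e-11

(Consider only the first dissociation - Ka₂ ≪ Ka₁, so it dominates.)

First dissociation dominates. From Ka₁ = [H⁺][HA⁻]/[H₂A], x² + Ka₁·x − Ka₁·C = 0 with C = 0.07 M and Ka₁ = 4.60e-07. Solving: [H⁺] = (−Ka₁ + √(Ka₁² + 4·Ka₁·C)) / 2 = 1.7921e-04 M. pH = -log(1.7921e-04) = 3.75.

pH = 3.75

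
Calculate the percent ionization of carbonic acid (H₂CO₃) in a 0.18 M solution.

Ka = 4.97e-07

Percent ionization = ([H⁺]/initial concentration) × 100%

Using Ka equilibrium: x² + Ka×x - Ka×C = 0. Solving: [H⁺] = 2.9885e-04. Percent = (2.9885e-04/0.18) × 100

Percent ionization = 0.166%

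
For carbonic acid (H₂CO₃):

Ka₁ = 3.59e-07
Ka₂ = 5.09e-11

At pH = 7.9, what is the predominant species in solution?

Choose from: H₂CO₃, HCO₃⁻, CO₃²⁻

pKa₁ = 6.44, pKa₂ = 10.29. For a polyprotic acid the predominant species crosses at each pKa: below pKa_n the protonated form dominates, above it the deprotonated form does. At pH = 7.9, the predominant species is HCO₃⁻.

HCO₃⁻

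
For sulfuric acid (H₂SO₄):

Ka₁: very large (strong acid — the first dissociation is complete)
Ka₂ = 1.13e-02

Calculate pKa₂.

pKa₂ = -log(Ka₂) = -log(1.13e-02) = 1.95.

pK_{a2} = 1.95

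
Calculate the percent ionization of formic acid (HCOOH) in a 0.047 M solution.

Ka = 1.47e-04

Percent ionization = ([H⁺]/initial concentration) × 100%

Using Ka equilibrium: x² + Ka×x - Ka×C = 0. Solving: [H⁺] = 2.5560e-03. Percent = (2.5560e-03/0.047) × 100

Percent ionization = 5.44%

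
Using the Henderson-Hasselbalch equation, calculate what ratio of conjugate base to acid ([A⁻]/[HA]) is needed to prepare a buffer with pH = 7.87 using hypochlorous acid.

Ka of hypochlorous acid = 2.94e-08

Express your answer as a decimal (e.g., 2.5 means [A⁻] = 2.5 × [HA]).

pKa = -log(2.94e-08) = 7.5317. pH = pKa + log([A⁻]/[HA]), so log([A⁻]/[HA]) = pH − pKa = 7.87 − 7.5317 = 0.3383. [A⁻]/[HA] = 10^(0.3383) = 2.18

[A⁻]/[HA] = 2.18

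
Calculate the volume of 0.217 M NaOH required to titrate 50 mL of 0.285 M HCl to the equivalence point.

At equivalence: moles acid = moles base. moles HCl = 0.285 × 50/1000 = 0.01425 mol. V_base = moles / 0.217 × 1000 = 65.7 mL.

V_{base} = 65.7 mL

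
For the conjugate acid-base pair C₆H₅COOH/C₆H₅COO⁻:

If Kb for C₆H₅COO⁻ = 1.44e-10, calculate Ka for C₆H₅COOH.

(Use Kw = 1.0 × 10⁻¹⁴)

For a conjugate pair Ka × Kb = Kw, so Ka = Kw/Kb = 1.0 × 10⁻¹⁴ / 1.44e-10 = 6.94e-05.

K_a = 6.94e-05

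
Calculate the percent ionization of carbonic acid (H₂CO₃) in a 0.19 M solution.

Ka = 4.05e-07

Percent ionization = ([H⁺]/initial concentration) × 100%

Using Ka equilibrium: x² + Ka×x - Ka×C = 0. Solving: [H⁺] = 2.7720e-04. Percent = (2.7720e-04/0.19) × 100

Percent ionization = 0.146%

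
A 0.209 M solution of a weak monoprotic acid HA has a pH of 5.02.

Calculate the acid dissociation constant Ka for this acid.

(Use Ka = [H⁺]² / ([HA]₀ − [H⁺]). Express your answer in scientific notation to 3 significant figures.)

[H⁺] = 10^(−pH) = 10^(−5.02) = 9.550e-06 M. For HA ⇌ H⁺ + A⁻, Ka = [H⁺][A⁻]/[HA] = [H⁺]² / ([HA]₀ − [H⁺]) = (9.550e-06)² / (0.209 − 9.550e-06) = 4.36e-10.

K_a = 4.36e-10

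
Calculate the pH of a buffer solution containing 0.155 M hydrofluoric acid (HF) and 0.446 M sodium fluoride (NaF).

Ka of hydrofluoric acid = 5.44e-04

pKa = -log(5.44e-04) = 3.26. pH = pKa + log([A⁻]/[HA]) = 3.26 + log(0.446/0.155)

pH = 3.72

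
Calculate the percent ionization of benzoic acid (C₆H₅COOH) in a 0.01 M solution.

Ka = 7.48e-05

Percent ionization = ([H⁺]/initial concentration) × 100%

Using Ka equilibrium: x² + Ka×x - Ka×C = 0. Solving: [H⁺] = 8.2828e-04. Percent = (8.2828e-04/0.01) × 100

Percent ionization = 8.28%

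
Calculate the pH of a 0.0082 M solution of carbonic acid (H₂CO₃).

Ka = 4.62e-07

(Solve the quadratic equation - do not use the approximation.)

x² + Ka×x - Ka×C = 0. Using quadratic formula: [H⁺] = 6.1319e-05

pH = 4.21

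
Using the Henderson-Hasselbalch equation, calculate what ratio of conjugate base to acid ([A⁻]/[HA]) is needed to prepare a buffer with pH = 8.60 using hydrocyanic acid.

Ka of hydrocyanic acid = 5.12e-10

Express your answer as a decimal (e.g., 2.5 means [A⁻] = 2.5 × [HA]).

pKa = -log(5.12e-10) = 9.2907. pH = pKa + log([A⁻]/[HA]), so log([A⁻]/[HA]) = pH − pKa = 8.60 − 9.2907 = -0.6907. [A⁻]/[HA] = 10^(-0.6907) = 0.204

[A⁻]/[HA] = 0.204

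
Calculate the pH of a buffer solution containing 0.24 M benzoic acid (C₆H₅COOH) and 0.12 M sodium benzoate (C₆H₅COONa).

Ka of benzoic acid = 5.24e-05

pKa = -log(5.24e-05) = 4.28. pH = pKa + log([A⁻]/[HA]) = 4.28 + log(0.12/0.24)

pH = 3.98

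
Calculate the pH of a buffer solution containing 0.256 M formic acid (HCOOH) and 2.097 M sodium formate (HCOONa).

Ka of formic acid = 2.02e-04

pKa = -log(2.02e-04) = 3.69. pH = pKa + log([A⁻]/[HA]) = 3.69 + log(2.097/0.256)

pH = 4.61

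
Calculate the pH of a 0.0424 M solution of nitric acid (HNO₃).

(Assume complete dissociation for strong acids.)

[H⁺] = 0.0424 M for strong acid. pH = -log[H⁺] = -log(0.0424)

pH = 1.37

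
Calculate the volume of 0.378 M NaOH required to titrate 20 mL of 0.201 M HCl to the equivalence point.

At equivalence: moles acid = moles base. moles HCl = 0.201 × 20/1000 = 0.00402 mol. V_base = moles / 0.378 × 1000 = 10.6 mL.

V_{base} = 10.6 mL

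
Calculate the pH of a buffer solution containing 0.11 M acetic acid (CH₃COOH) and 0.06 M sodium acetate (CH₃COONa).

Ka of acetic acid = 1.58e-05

pKa = -log(1.58e-05) = 4.80. pH = pKa + log([A⁻]/[HA]) = 4.80 + log(0.06/0.11)

pH = 4.54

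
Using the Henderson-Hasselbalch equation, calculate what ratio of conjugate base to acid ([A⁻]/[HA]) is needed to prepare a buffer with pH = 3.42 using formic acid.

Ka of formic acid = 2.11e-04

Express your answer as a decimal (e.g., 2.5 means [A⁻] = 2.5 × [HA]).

pKa = -log(2.11e-04) = 3.6757. pH = pKa + log([A⁻]/[HA]), so log([A⁻]/[HA]) = pH − pKa = 3.42 − 3.6757 = -0.2557. [A⁻]/[HA] = 10^(-0.2557) = 0.555

[A⁻]/[HA] = 0.555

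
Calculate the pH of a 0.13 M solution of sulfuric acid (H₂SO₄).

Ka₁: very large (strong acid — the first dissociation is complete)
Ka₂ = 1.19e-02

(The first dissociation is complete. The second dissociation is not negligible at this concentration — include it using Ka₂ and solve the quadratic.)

First dissociation is complete: [H⁺]₀ = [HSO₄⁻]₀ = C = 0.13 M. Second dissociation HSO₄⁻ ⇌ H⁺ + SO₄²⁻: let x = [SO₄²⁻]. Ka₂ = (C + x)·x / (C − x) = 1.19e-02 → x² + (C + Ka₂)·x − Ka₂·C = 0 → x² + 0.14190·x − 1.547e-03 = 0. x = (−0.14190 + √(0.14190² + 4 × 1.547e-03)) / 2 = 1.0173e-02 M. [H⁺] = C + x = 0.13 + 1.0173e-02 = 1.4017e-01 M. pH = -log(1.4017e-01) = 0.85.

pH = 0.85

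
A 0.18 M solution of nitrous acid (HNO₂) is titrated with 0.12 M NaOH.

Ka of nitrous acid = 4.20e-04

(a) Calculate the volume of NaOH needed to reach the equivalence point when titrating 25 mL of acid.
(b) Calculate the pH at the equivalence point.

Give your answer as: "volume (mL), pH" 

moles acid = 0.18 × 25/1000 = 0.0045 mol; V_base = moles/0.12 × 1000 = 37.5 mL. At equivalence only the conjugate base is present: [A⁻] = 0.0045/0.062 = 7.2000e-02 M. Kb = Kw/Ka = 2.38e-11; [OH⁻] = √(Kb × [A⁻]) = 1.3093e-06; pOH = 5.88; pH = 14 - pOH = 8.12.

V = 37.5 mL, pH = 8.12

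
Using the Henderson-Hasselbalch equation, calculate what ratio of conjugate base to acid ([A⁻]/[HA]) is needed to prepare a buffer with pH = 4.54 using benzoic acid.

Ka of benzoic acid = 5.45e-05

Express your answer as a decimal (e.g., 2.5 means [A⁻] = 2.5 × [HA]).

pKa = -log(5.45e-05) = 4.2636. pH = pKa + log([A⁻]/[HA]), so log([A⁻]/[HA]) = pH − pKa = 4.54 − 4.2636 = 0.2764. [A⁻]/[HA] = 10^(0.2764) = 1.89

[A⁻]/[HA] = 1.89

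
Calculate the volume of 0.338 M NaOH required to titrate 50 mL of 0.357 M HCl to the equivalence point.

At equivalence: moles acid = moles base. moles HCl = 0.357 × 50/1000 = 0.01785 mol. V_base = moles / 0.338 × 1000 = 52.8 mL.

V_{base} = 52.8 mL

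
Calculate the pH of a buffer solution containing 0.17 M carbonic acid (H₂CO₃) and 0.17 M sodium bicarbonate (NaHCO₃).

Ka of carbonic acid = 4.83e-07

pKa = -log(4.83e-07) = 6.32. pH = pKa + log([A⁻]/[HA]) = 6.32 + log(0.17/0.17)

pH = 6.32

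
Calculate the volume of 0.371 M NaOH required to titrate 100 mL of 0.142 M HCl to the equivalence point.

At equivalence: moles acid = moles base. moles HCl = 0.142 × 100/1000 = 0.0142 mol. V_base = moles / 0.371 × 1000 = 38.3 mL.

V_{base} = 38.3 mL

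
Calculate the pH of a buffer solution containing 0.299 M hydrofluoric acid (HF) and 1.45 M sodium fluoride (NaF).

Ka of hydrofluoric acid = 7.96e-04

pKa = -log(7.96e-04) = 3.10. pH = pKa + log([A⁻]/[HA]) = 3.10 + log(1.45/0.299)

pH = 3.78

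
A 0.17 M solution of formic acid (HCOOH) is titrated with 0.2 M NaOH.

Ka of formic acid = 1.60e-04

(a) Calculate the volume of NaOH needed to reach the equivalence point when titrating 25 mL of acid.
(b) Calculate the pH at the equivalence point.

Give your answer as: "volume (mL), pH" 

moles acid = 0.17 × 25/1000 = 0.00425 mol; V_base = moles/0.2 × 1000 = 21.2 mL. At equivalence only the conjugate base is present: [A⁻] = 0.00425/0.046 = 9.1892e-02 M. Kb = Kw/Ka = 6.25e-11; [OH⁻] = √(Kb × [A⁻]) = 2.3965e-06; pOH = 5.62; pH = 14 - pOH = 8.38.

V = 21.2 mL, pH = 8.38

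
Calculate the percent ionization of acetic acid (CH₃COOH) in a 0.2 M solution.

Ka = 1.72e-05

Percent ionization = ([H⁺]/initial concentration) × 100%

Using Ka equilibrium: x² + Ka×x - Ka×C = 0. Solving: [H⁺] = 1.8461e-03. Percent = (1.8461e-03/0.2) × 100

Percent ionization = 0.923%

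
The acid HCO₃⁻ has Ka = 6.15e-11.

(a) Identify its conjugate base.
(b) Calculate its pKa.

(a) The conjugate base is formed by removing one H⁺ from HCO₃⁻, giving CO₃²⁻. (b) pKa = -log(Ka) = -log(6.15e-11) = 10.21.

Conjugate base: CO₃²⁻; pK_a = 10.21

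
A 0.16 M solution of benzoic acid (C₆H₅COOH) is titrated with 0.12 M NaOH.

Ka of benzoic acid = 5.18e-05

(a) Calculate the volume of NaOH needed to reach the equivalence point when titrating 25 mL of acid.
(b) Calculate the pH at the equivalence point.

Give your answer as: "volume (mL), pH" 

moles acid = 0.16 × 25/1000 = 0.004 mol; V_base = moles/0.12 × 1000 = 33.3 mL. At equivalence only the conjugate base is present: [A⁻] = 0.004/0.058 = 6.8571e-02 M. Kb = Kw/Ka = 1.93e-10; [OH⁻] = √(Kb × [A⁻]) = 3.6384e-06; pOH = 5.44; pH = 14 - pOH = 8.56.

V = 33.3 mL, pH = 8.56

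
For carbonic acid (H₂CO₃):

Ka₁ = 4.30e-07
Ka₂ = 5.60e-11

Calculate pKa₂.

pKa₂ = -log(Ka₂) = -log(5.60e-11) = 10.25.

pK_{a2} = 10.25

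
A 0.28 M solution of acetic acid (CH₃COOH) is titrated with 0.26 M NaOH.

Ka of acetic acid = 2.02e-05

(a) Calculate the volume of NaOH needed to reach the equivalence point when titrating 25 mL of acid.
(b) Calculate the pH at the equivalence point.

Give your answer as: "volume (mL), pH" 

moles acid = 0.28 × 25/1000 = 0.007 mol; V_base = moles/0.26 × 1000 = 26.9 mL. At equivalence only the conjugate base is present: [A⁻] = 0.007/0.052 = 1.3481e-01 M. Kb = Kw/Ka = 4.95e-10; [OH⁻] = √(Kb × [A⁻]) = 8.1695e-06; pOH = 5.09; pH = 14 - pOH = 8.91.

V = 26.9 mL, pH = 8.91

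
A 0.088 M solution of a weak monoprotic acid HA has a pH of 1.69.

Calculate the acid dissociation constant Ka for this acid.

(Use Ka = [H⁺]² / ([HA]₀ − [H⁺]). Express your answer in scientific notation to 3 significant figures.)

[H⁺] = 10^(−pH) = 10^(−1.69) = 2.042e-02 M. For HA ⇌ H⁺ + A⁻, Ka = [H⁺][A⁻]/[HA] = [H⁺]² / ([HA]₀ − [H⁺]) = (2.042e-02)² / (0.088 − 2.042e-02) = 6.17e-03.

K_a = 6.17e-03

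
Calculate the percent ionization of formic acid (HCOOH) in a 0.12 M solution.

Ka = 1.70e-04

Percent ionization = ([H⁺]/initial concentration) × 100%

Using Ka equilibrium: x² + Ka×x - Ka×C = 0. Solving: [H⁺] = 4.4324e-03. Percent = (4.4324e-03/0.12) × 100

Percent ionization = 3.69%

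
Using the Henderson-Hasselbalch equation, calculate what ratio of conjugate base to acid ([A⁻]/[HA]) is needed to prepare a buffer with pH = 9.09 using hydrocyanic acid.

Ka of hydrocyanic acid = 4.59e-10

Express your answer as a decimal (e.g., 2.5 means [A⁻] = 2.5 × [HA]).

pKa = -log(4.59e-10) = 9.3382. pH = pKa + log([A⁻]/[HA]), so log([A⁻]/[HA]) = pH − pKa = 9.09 − 9.3382 = -0.2482. [A⁻]/[HA] = 10^(-0.2482) = 0.565

[A⁻]/[HA] = 0.565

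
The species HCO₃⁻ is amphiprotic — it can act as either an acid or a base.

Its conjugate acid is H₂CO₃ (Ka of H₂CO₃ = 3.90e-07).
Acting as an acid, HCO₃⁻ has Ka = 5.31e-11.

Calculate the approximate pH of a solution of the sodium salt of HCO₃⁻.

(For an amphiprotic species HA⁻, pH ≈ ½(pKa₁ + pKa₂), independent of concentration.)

pKa₁ = -log(3.90e-07) = 6.41; pKa₂ = -log(5.31e-11) = 10.27. For an amphiprotic species, pH ≈ ½(pKa₁ + pKa₂) = ½(6.41 + 10.27) = 8.34.

pH = 8.34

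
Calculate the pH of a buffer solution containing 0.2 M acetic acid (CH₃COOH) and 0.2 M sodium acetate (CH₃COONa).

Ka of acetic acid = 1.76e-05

pKa = -log(1.76e-05) = 4.75. pH = pKa + log([A⁻]/[HA]) = 4.75 + log(0.2/0.2)

pH = 4.75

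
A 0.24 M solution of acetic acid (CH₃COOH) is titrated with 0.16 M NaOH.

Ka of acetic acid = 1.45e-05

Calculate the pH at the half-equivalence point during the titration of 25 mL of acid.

At half-equivalence [HA] = [A⁻], so Henderson-Hasselbalch gives pH = pKa = -log(1.45e-05) = 4.84.

pH = pKa = 4.84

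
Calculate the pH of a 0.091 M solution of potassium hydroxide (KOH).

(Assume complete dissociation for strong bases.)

[OH⁻] = 0.091 M for strong base. pOH = -log[OH⁻] = 1.04, pH = 14 - pOH

pH = 12.96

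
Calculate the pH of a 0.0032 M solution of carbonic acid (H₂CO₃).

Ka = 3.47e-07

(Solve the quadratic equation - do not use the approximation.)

x² + Ka×x - Ka×C = 0. Using quadratic formula: [H⁺] = 3.3150e-05

pH = 4.48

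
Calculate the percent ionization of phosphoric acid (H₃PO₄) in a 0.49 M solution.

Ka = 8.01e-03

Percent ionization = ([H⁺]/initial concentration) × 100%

Using Ka equilibrium: x² + Ka×x - Ka×C = 0. Solving: [H⁺] = 5.8772e-02. Percent = (5.8772e-02/0.49) × 100

Percent ionization = 12%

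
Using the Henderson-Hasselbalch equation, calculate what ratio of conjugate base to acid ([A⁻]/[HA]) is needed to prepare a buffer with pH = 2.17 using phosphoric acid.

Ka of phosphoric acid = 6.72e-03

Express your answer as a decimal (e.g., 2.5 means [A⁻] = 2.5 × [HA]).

pKa = -log(6.72e-03) = 2.1726. pH = pKa + log([A⁻]/[HA]), so log([A⁻]/[HA]) = pH − pKa = 2.17 − 2.1726 = -0.0026. [A⁻]/[HA] = 10^(-0.0026) = 0.994

[A⁻]/[HA] = 0.994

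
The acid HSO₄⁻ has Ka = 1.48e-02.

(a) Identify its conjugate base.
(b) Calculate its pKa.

(a) The conjugate base is formed by removing one H⁺ from HSO₄⁻, giving SO₄²⁻. (b) pKa = -log(Ka) = -log(1.48e-02) = 1.83.

Conjugate base: SO₄²⁻; pK_a = 1.83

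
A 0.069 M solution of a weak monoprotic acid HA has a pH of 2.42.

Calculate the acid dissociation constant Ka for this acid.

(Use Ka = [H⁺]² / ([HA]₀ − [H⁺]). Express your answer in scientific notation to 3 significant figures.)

[H⁺] = 10^(−pH) = 10^(−2.42) = 3.802e-03 M. For HA ⇌ H⁺ + A⁻, Ka = [H⁺][A⁻]/[HA] = [H⁺]² / ([HA]₀ − [H⁺]) = (3.802e-03)² / (0.069 − 3.802e-03) = 2.22e-04.

K_a = 2.22e-04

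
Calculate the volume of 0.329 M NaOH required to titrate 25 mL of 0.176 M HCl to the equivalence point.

At equivalence: moles acid = moles base. moles HCl = 0.176 × 25/1000 = 0.0044 mol. V_base = moles / 0.329 × 1000 = 13.4 mL.

V_{base} = 13.4 mL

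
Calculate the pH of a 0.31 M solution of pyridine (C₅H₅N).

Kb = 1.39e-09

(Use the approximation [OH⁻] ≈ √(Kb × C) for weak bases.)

[OH⁻] = √(Kb × C) = √(1.39e-09 × 0.31) = 2.0758e-05. pOH = 4.68, pH = 14 - pOH

pH = 9.32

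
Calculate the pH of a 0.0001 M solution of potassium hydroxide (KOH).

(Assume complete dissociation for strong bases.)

[OH⁻] = 0.0001 M for strong base. pOH = -log[OH⁻] = 4.00, pH = 14 - pOH

pH = 10.00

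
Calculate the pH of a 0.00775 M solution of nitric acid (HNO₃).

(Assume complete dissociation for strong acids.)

[H⁺] = 0.00775 M for strong acid. pH = -log[H⁺] = -log(0.00775)

pH = 2.11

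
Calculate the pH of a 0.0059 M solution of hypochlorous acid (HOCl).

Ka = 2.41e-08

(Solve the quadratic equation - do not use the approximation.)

x² + Ka×x - Ka×C = 0. Using quadratic formula: [H⁺] = 1.1912e-05

pH = 4.92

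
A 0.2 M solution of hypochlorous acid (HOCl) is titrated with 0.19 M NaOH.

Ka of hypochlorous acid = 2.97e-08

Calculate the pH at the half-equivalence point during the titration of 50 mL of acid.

At half-equivalence [HA] = [A⁻], so Henderson-Hasselbalch gives pH = pKa = -log(2.97e-08) = 7.53.

pH = pKa = 7.53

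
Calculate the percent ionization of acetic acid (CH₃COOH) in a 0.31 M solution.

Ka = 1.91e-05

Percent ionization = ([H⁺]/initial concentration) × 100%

Using Ka equilibrium: x² + Ka×x - Ka×C = 0. Solving: [H⁺] = 2.4238e-03. Percent = (2.4238e-03/0.31) × 100

Percent ionization = 0.782%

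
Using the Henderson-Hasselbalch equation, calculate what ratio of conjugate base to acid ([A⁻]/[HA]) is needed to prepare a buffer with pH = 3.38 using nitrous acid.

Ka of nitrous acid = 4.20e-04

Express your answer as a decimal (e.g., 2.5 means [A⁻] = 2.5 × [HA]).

pKa = -log(4.20e-04) = 3.3768. pH = pKa + log([A⁻]/[HA]), so log([A⁻]/[HA]) = pH − pKa = 3.38 − 3.3768 = 0.0032. [A⁻]/[HA] = 10^(0.0032) = 1.01

[A⁻]/[HA] = 1.01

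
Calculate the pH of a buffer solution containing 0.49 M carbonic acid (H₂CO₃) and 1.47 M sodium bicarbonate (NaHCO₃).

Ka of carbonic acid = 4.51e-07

pKa = -log(4.51e-07) = 6.35. pH = pKa + log([A⁻]/[HA]) = 6.35 + log(1.47/0.49)

pH = 6.82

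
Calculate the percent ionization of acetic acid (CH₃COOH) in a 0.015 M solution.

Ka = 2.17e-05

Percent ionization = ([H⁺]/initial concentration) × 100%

Using Ka equilibrium: x² + Ka×x - Ka×C = 0. Solving: [H⁺] = 5.5978e-04. Percent = (5.5978e-04/0.015) × 100

Percent ionization = 3.73%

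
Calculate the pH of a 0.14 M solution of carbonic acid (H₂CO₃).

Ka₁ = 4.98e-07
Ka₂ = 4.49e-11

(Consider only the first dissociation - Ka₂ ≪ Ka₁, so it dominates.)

First dissociation dominates. From Ka₁ = [H⁺][HA⁻]/[H₂A], x² + Ka₁·x − Ka₁·C = 0 with C = 0.14 M and Ka₁ = 4.98e-07. Solving: [H⁺] = (−Ka₁ + √(Ka₁² + 4·Ka₁·C)) / 2 = 2.6380e-04 M. pH = -log(2.6380e-04) = 3.58.

pH = 3.58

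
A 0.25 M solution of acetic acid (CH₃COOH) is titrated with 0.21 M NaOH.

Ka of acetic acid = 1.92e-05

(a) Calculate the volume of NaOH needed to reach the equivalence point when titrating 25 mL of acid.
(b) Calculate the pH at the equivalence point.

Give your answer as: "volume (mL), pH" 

moles acid = 0.25 × 25/1000 = 0.00625 mol; V_base = moles/0.21 × 1000 = 29.8 mL. At equivalence only the conjugate base is present: [A⁻] = 0.00625/0.055 = 1.1413e-01 M. Kb = Kw/Ka = 5.21e-10; [OH⁻] = √(Kb × [A⁻]) = 7.7099e-06; pOH = 5.11; pH = 14 - pOH = 8.89.

V = 29.8 mL, pH = 8.89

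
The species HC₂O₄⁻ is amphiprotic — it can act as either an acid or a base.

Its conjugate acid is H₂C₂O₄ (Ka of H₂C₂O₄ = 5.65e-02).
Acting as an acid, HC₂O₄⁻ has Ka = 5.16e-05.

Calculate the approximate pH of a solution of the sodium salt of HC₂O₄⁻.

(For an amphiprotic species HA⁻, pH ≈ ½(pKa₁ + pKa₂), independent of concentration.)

pKa₁ = -log(5.65e-02) = 1.25; pKa₂ = -log(5.16e-05) = 4.29. For an amphiprotic species, pH ≈ ½(pKa₁ + pKa₂) = ½(1.25 + 4.29) = 2.77.

pH = 2.77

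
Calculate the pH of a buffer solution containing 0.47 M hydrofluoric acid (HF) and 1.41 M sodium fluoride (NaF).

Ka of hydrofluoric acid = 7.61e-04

pKa = -log(7.61e-04) = 3.12. pH = pKa + log([A⁻]/[HA]) = 3.12 + log(1.41/0.47)

pH = 3.60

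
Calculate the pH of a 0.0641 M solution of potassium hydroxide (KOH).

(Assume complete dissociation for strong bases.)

[OH⁻] = 0.0641 M for strong base. pOH = -log[OH⁻] = 1.19, pH = 14 - pOH

pH = 12.81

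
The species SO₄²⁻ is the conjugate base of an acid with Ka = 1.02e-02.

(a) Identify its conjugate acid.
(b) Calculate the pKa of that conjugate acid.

(a) The conjugate acid is formed by adding one H⁺ to SO₄²⁻, giving HSO₄⁻. (b) pKa = -log(Ka) = -log(1.02e-02) = 1.99.

Conjugate acid: HSO₄⁻; pK_a = 1.99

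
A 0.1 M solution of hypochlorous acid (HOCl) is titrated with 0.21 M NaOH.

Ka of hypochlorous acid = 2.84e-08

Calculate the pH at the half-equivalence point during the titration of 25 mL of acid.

At half-equivalence [HA] = [A⁻], so Henderson-Hasselbalch gives pH = pKa = -log(2.84e-08) = 7.55.

pH = pKa = 7.55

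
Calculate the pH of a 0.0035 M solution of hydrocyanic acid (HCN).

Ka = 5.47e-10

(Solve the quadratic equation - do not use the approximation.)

x² + Ka×x - Ka×C = 0. Using quadratic formula: [H⁺] = 1.3834e-06

pH = 5.86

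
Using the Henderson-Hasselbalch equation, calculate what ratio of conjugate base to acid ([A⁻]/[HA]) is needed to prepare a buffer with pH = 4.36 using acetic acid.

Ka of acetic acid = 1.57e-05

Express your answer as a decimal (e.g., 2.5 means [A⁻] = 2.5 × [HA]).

pKa = -log(1.57e-05) = 4.8041. pH = pKa + log([A⁻]/[HA]), so log([A⁻]/[HA]) = pH − pKa = 4.36 − 4.8041 = -0.4441. [A⁻]/[HA] = 10^(-0.4441) = 0.360

[A⁻]/[HA] = 0.360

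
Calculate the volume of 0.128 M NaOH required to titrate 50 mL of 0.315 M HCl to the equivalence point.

At equivalence: moles acid = moles base. moles HCl = 0.315 × 50/1000 = 0.01575 mol. V_base = moles / 0.128 × 1000 = 123.0 mL.

V_{base} = 123.0 mL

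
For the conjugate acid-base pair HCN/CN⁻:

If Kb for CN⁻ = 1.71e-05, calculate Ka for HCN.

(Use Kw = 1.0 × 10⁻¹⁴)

For a conjugate pair Ka × Kb = Kw, so Ka = Kw/Kb = 1.0 × 10⁻¹⁴ / 1.71e-05 = 5.85e-10.

K_a = 5.85e-10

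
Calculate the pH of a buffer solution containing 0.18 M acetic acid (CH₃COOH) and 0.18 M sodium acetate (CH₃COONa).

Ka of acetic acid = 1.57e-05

pKa = -log(1.57e-05) = 4.80. pH = pKa + log([A⁻]/[HA]) = 4.80 + log(0.18/0.18)

pH = 4.80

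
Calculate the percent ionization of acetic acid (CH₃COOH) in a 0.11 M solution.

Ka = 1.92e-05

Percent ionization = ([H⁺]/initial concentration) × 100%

Using Ka equilibrium: x² + Ka×x - Ka×C = 0. Solving: [H⁺] = 1.4437e-03. Percent = (1.4437e-03/0.11) × 100

Percent ionization = 1.31%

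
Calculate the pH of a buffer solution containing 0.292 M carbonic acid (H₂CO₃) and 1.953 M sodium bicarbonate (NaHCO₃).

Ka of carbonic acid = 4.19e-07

pKa = -log(4.19e-07) = 6.38. pH = pKa + log([A⁻]/[HA]) = 6.38 + log(1.953/0.292)

pH = 7.20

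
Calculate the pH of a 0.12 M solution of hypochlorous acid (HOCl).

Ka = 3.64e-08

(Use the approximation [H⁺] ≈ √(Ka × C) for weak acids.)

[H⁺] = √(Ka × C) = √(3.64e-08 × 0.12) = 6.6091e-05. pH = -log(6.6091e-05)

pH = 4.18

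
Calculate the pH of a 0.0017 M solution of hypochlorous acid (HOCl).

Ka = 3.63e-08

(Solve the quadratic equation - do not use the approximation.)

x² + Ka×x - Ka×C = 0. Using quadratic formula: [H⁺] = 7.8374e-06

pH = 5.11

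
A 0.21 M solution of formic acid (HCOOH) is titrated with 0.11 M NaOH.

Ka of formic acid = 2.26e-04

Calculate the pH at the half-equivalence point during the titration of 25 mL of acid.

At half-equivalence [HA] = [A⁻], so Henderson-Hasselbalch gives pH = pKa = -log(2.26e-04) = 3.65.

pH = pKa = 3.65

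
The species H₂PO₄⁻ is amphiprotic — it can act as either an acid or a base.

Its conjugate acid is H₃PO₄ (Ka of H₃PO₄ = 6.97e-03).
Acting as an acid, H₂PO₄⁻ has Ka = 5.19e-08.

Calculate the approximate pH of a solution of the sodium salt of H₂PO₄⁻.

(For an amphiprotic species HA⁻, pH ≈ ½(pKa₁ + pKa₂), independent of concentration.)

pKa₁ = -log(6.97e-03) = 2.16; pKa₂ = -log(5.19e-08) = 7.28. For an amphiprotic species, pH ≈ ½(pKa₁ + pKa₂) = ½(2.16 + 7.28) = 4.72.

pH = 4.72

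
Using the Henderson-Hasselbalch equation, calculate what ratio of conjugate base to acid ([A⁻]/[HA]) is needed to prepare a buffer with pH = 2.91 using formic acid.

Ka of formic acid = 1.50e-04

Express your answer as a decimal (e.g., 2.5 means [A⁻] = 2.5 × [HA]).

pKa = -log(1.50e-04) = 3.8239. pH = pKa + log([A⁻]/[HA]), so log([A⁻]/[HA]) = pH − pKa = 2.91 − 3.8239 = -0.9139. [A⁻]/[HA] = 10^(-0.9139) = 0.122

[A⁻]/[HA] = 0.122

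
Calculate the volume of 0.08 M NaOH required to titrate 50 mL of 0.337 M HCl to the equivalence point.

At equivalence: moles acid = moles base. moles HCl = 0.337 × 50/1000 = 0.01685 mol. V_base = moles / 0.08 × 1000 = 210.6 mL.

V_{base} = 210.6 mL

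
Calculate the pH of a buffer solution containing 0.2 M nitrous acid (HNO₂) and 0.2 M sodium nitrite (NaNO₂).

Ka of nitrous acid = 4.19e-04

pKa = -log(4.19e-04) = 3.38. pH = pKa + log([A⁻]/[HA]) = 3.38 + log(0.2/0.2)

pH = 3.38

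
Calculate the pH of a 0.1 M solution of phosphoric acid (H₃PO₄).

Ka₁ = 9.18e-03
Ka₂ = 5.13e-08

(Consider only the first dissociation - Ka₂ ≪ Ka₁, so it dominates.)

First dissociation dominates. From Ka₁ = [H⁺][HA⁻]/[H₂A], x² + Ka₁·x − Ka₁·C = 0 with C = 0.1 M and Ka₁ = 9.18e-03. Solving: [H⁺] = (−Ka₁ + √(Ka₁² + 4·Ka₁·C)) / 2 = 2.6054e-02 M. pH = -log(2.6054e-02) = 1.58.

pH = 1.58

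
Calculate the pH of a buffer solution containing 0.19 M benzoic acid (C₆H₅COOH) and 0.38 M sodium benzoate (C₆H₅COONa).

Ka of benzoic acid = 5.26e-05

pKa = -log(5.26e-05) = 4.28. pH = pKa + log([A⁻]/[HA]) = 4.28 + log(0.38/0.19)

pH = 4.58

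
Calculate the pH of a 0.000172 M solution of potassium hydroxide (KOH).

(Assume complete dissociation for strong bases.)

[OH⁻] = 0.000172 M for strong base. pOH = -log[OH⁻] = 3.76, pH = 14 - pOH

pH = 10.24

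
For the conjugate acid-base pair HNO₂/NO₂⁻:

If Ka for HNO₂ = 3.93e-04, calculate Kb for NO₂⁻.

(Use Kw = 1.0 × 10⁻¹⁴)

For a conjugate pair Ka × Kb = Kw, so Kb = Kw/Ka = 1.0 × 10⁻¹⁴ / 3.93e-04 = 2.54e-11.

K_b = 2.54e-11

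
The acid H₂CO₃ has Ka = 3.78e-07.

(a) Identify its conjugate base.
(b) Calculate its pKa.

(a) The conjugate base is formed by removing one H⁺ from H₂CO₃, giving HCO₃⁻. (b) pKa = -log(Ka) = -log(3.78e-07) = 6.42.

Conjugate base: HCO₃⁻; pK_a = 6.42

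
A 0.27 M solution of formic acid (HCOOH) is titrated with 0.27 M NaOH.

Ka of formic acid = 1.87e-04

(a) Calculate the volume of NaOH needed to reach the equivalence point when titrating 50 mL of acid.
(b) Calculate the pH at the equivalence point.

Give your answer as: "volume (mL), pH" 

moles acid = 0.27 × 50/1000 = 0.0135 mol; V_base = moles/0.27 × 1000 = 50.0 mL. At equivalence only the conjugate base is present: [A⁻] = 0.0135/0.100 = 1.3500e-01 M. Kb = Kw/Ka = 5.35e-11; [OH⁻] = √(Kb × [A⁻]) = 2.6869e-06; pOH = 5.57; pH = 14 - pOH = 8.43.

V = 50.0 mL, pH = 8.43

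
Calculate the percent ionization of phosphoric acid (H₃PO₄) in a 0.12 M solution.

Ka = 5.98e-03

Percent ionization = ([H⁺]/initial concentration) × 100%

Using Ka equilibrium: x² + Ka×x - Ka×C = 0. Solving: [H⁺] = 2.3964e-02. Percent = (2.3964e-02/0.12) × 100

Percent ionization = 20%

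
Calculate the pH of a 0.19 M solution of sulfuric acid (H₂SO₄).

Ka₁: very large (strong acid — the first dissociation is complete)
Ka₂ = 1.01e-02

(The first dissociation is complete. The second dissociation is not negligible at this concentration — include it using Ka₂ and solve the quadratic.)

First dissociation is complete: [H⁺]₀ = [HSO₄⁻]₀ = C = 0.19 M. Second dissociation HSO₄⁻ ⇌ H⁺ + SO₄²⁻: let x = [SO₄²⁻]. Ka₂ = (C + x)·x / (C − x) = 1.01e-02 → x² + (C + Ka₂)·x − Ka₂·C = 0 → x² + 0.20010·x − 1.919e-03 = 0. x = (−0.20010 + √(0.20010² + 4 × 1.919e-03)) / 2 = 9.1700e-03 M. [H⁺] = C + x = 0.19 + 9.1700e-03 = 1.9917e-01 M. pH = -log(1.9917e-01) = 0.70.

pH = 0.70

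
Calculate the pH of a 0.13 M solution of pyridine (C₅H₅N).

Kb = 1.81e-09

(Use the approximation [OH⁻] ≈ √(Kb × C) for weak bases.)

[OH⁻] = √(Kb × C) = √(1.81e-09 × 0.13) = 1.5339e-05. pOH = 4.81, pH = 14 - pOH

pH = 9.19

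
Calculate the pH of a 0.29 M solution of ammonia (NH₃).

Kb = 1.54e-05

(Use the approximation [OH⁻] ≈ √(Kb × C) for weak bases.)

[OH⁻] = √(Kb × C) = √(1.54e-05 × 0.29) = 2.1133e-03. pOH = 2.68, pH = 14 - pOH

pH = 11.32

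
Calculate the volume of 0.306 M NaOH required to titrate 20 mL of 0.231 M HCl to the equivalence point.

At equivalence: moles acid = moles base. moles HCl = 0.231 × 20/1000 = 0.00462 mol. V_base = moles / 0.306 × 1000 = 15.1 mL.

V_{base} = 15.1 mL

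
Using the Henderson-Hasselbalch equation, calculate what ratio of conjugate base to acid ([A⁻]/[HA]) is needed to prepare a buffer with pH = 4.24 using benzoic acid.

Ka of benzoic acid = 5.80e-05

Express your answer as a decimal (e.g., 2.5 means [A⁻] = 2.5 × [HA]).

pKa = -log(5.80e-05) = 4.2366. pH = pKa + log([A⁻]/[HA]), so log([A⁻]/[HA]) = pH − pKa = 4.24 − 4.2366 = 0.0034. [A⁻]/[HA] = 10^(0.0034) = 1.01

[A⁻]/[HA] = 1.01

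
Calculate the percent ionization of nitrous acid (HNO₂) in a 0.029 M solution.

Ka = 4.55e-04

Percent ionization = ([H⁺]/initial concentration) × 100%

Using Ka equilibrium: x² + Ka×x - Ka×C = 0. Solving: [H⁺] = 3.4121e-03. Percent = (3.4121e-03/0.029) × 100

Percent ionization = 11.8%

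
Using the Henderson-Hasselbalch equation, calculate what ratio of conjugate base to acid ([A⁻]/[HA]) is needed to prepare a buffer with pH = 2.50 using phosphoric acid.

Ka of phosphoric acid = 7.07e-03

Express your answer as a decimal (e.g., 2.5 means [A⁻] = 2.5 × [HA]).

pKa = -log(7.07e-03) = 2.1506. pH = pKa + log([A⁻]/[HA]), so log([A⁻]/[HA]) = pH − pKa = 2.50 − 2.1506 = 0.3494. [A⁻]/[HA] = 10^(0.3494) = 2.24

[A⁻]/[HA] = 2.24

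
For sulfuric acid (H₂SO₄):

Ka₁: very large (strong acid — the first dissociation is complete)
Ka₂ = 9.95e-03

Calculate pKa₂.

pKa₂ = -log(Ka₂) = -log(9.95e-03) = 2.00.

pK_{a2} = 2.00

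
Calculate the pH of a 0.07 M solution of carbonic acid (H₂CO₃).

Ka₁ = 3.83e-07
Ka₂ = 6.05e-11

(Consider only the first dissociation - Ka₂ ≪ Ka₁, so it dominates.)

First dissociation dominates. From Ka₁ = [H⁺][HA⁻]/[H₂A], x² + Ka₁·x − Ka₁·C = 0 with C = 0.07 M and Ka₁ = 3.83e-07. Solving: [H⁺] = (−Ka₁ + √(Ka₁² + 4·Ka₁·C)) / 2 = 1.6355e-04 M. pH = -log(1.6355e-04) = 3.79.

pH = 3.79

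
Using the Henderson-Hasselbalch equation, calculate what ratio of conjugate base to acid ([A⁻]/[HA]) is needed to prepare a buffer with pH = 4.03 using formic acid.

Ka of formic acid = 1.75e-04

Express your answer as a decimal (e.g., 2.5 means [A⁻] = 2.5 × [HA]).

pKa = -log(1.75e-04) = 3.7570. pH = pKa + log([A⁻]/[HA]), so log([A⁻]/[HA]) = pH − pKa = 4.03 − 3.7570 = 0.2730. [A⁻]/[HA] = 10^(0.2730) = 1.88

[A⁻]/[HA] = 1.88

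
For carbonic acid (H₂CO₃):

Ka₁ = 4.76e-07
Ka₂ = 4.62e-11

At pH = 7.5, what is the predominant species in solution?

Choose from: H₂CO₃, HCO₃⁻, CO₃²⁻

pKa₁ = 6.32, pKa₂ = 10.34. For a polyprotic acid the predominant species crosses at each pKa: below pKa_n the protonated form dominates, above it the deprotonated form does. At pH = 7.5, the predominant species is HCO₃⁻.

HCO₃⁻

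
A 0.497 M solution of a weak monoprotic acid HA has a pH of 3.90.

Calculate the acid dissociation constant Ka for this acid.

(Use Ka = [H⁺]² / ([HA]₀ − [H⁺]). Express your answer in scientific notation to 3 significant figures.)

[H⁺] = 10^(−pH) = 10^(−3.90) = 1.259e-04 M. For HA ⇌ H⁺ + A⁻, Ka = [H⁺][A⁻]/[HA] = [H⁺]² / ([HA]₀ − [H⁺]) = (1.259e-04)² / (0.497 − 1.259e-04) = 3.19e-08.

K_a = 3.19e-08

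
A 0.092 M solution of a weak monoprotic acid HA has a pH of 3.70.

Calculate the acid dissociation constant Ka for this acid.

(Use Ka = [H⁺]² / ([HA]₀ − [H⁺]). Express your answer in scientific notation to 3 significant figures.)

[H⁺] = 10^(−pH) = 10^(−3.70) = 1.995e-04 M. For HA ⇌ H⁺ + A⁻, Ka = [H⁺][A⁻]/[HA] = [H⁺]² / ([HA]₀ − [H⁺]) = (1.995e-04)² / (0.092 − 1.995e-04) = 4.34e-07.

K_a = 4.34e-07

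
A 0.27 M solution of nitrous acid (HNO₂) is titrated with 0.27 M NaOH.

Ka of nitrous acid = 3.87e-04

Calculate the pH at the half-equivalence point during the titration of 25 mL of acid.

At half-equivalence [HA] = [A⁻], so Henderson-Hasselbalch gives pH = pKa = -log(3.87e-04) = 3.41.

pH = pKa = 3.41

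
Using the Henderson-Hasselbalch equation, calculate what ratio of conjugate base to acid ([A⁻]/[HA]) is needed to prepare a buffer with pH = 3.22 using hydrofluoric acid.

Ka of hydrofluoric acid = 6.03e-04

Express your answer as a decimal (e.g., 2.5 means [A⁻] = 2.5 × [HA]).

pKa = -log(6.03e-04) = 3.2197. pH = pKa + log([A⁻]/[HA]), so log([A⁻]/[HA]) = pH − pKa = 3.22 − 3.2197 = 0.0003. [A⁻]/[HA] = 10^(0.0003) = 1.00

[A⁻]/[HA] = 1.00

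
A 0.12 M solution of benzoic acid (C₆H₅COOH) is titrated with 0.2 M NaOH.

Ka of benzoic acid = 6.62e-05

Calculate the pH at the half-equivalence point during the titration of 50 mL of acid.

At half-equivalence [HA] = [A⁻], so Henderson-Hasselbalch gives pH = pKa = -log(6.62e-05) = 4.18.

pH = pKa = 4.18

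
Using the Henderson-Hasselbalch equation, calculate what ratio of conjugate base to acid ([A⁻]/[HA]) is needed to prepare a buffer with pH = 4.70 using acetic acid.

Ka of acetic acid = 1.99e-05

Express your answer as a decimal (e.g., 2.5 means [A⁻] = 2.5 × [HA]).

pKa = -log(1.99e-05) = 4.7011. pH = pKa + log([A⁻]/[HA]), so log([A⁻]/[HA]) = pH − pKa = 4.70 − 4.7011 = -0.0011. [A⁻]/[HA] = 10^(-0.0011) = 0.997

[A⁻]/[HA] = 0.997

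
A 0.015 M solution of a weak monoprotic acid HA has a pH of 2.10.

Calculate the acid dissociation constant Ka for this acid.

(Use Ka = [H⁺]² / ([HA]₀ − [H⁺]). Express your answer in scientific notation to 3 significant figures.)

[H⁺] = 10^(−pH) = 10^(−2.10) = 7.943e-03 M. For HA ⇌ H⁺ + A⁻, Ka = [H⁺][A⁻]/[HA] = [H⁺]² / ([HA]₀ − [H⁺]) = (7.943e-03)² / (0.015 − 7.943e-03) = 8.94e-03.

K_a = 8.94e-03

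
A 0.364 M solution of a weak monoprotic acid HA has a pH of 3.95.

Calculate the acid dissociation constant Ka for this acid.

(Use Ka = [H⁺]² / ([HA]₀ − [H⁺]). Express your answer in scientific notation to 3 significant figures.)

[H⁺] = 10^(−pH) = 10^(−3.95) = 1.122e-04 M. For HA ⇌ H⁺ + A⁻, Ka = [H⁺][A⁻]/[HA] = [H⁺]² / ([HA]₀ − [H⁺]) = (1.122e-04)² / (0.364 − 1.122e-04) = 3.46e-08.

K_a = 3.46e-08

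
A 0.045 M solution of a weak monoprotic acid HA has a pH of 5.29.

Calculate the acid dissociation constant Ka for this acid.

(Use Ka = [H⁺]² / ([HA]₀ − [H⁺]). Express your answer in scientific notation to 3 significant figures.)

[H⁺] = 10^(−pH) = 10^(−5.29) = 5.129e-06 M. For HA ⇌ H⁺ + A⁻, Ka = [H⁺][A⁻]/[HA] = [H⁺]² / ([HA]₀ − [H⁺]) = (5.129e-06)² / (0.045 − 5.129e-06) = 5.85e-10.

K_a = 5.85e-10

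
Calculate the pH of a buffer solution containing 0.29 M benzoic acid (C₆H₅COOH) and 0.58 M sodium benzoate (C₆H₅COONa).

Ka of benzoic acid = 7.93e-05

pKa = -log(7.93e-05) = 4.10. pH = pKa + log([A⁻]/[HA]) = 4.10 + log(0.58/0.29)

pH = 4.40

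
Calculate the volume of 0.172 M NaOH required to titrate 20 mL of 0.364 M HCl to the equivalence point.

At equivalence: moles acid = moles base. moles HCl = 0.364 × 20/1000 = 0.00728 mol. V_base = moles / 0.172 × 1000 = 42.3 mL.

V_{base} = 42.3 mL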